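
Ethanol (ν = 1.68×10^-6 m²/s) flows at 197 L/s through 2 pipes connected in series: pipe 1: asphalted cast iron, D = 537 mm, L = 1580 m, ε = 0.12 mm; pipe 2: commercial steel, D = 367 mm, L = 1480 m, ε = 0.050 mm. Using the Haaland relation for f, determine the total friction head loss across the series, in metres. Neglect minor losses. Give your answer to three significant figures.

Pipe 1: V = 0.8698 m/s, Re = 2.78×10^5, ε/D = 2.23×10^-4, f = 0.01638, h_1 = f(L/D)V²/2g = 1.858 m
Pipe 2: V = 1.862 m/s, Re = 4.07×10^5, ε/D = 1.36×10^-4, f = 0.01498, h_2 = f(L/D)V²/2g = 10.68 m
Series → Q common, losses add: H = Σh = 12.54 m

H ≈ 12.5 m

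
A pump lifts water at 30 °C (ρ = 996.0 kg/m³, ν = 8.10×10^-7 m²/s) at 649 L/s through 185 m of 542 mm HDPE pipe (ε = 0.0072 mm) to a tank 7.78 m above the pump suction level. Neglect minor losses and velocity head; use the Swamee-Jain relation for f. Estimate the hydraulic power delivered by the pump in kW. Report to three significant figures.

V = 4Q/(πD²) = 2.813 m/s; Re = 1.88×10^6; ε/D = 1.33×10^-5; f = 0.01093
h_f = f(L/D)V²/2g = 1.505 m
Total head H = z + h_f = 7.78 + 1.505 = 9.285 m
P_hyd = ρgQH = 996.0·9.81·0.649·9.285 = 58.88 kW

P_hyd ≈ 58.9 kW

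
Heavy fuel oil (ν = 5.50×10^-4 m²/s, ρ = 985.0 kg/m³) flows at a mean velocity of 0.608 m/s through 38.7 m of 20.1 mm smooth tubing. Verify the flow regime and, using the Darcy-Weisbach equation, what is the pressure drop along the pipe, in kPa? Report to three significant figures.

Δp ≈ 1010 kPa

Re = VD/ν = 0.608·0.02010/5.50×10^-4 = 22.2 → laminar (Re < 2300)
f = 64/Re = 2.880
h_f = f(L/D)V²/(2g) = 2.880·(38.7/0.02010)·0.608²/(2·9.81) = 104.5 m
Δp = ρg·h_f = 985.0·9.81·104.5 = 1010 kPa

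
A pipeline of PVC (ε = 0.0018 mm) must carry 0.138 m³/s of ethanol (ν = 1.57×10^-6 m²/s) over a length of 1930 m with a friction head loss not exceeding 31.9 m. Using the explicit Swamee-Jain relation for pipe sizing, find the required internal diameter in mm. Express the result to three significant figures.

D ≈ 268 mm

Swamee-Jain (Type III): D = 0.66·[ε^1.25·(LQ²/(gh_f))^4.75 + ν·Q^9.4·(L/(gh_f))^5.2]^0.04
LQ²/(gh_f) = 0.1175; L/(gh_f) = 6.167
Term 1 = ε^1.25·(…)^4.75 = 2.52×10^-12; Term 2 = ν·Q^9.4·(…)^5.2 = 1.66×10^-10
D = 0.66·(2.52×10^-12 + 1.66×10^-10)^0.04 = 0.2683 m = 268 mm
Check: V = 2.44 m/s, Re = 4.17×10^5, f = 0.01362, h_f = 29.8 m ≈ 31.9 m ✓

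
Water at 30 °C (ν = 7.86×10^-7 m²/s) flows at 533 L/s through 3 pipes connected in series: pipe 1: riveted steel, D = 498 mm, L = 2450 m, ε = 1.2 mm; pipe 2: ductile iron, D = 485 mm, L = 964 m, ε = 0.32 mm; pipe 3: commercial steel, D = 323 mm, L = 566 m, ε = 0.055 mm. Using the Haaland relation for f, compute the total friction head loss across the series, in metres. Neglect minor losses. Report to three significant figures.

Pipe 1: V = 2.736 m/s, Re = 1.73×10^6, ε/D = 0.00241, f = 0.02476, h_1 = f(L/D)V²/2g = 46.48 m
Pipe 2: V = 2.885 m/s, Re = 1.78×10^6, ε/D = 6.60×10^-4, f = 0.01803, h_2 = f(L/D)V²/2g = 15.20 m
Pipe 3: V = 6.505 m/s, Re = 2.67×10^6, ε/D = 1.70×10^-4, f = 0.01370, h_3 = f(L/D)V²/2g = 51.77 m
Series → Q common, losses add: H = Σh = 113.5 m

H ≈ 113 m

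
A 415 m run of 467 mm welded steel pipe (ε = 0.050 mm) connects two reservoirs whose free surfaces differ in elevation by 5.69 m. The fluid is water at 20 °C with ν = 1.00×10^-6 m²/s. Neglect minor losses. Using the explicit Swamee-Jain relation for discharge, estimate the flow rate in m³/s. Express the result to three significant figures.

Swamee-Jain (Type II): Q = -0.965·√(gD⁵h_f/L)·ln[ε/(3.7D) + √(3.17ν²L/(gD³h_f))]
√(gD⁵h_f/L) = √(9.81·0.467⁵·5.69/415) = 0.05466
ε/(3.7D) = 2.89×10^-5; √(3.17ν²L/(gD³h_f)) = 1.52×10^-5
Q = -0.965·0.05466·ln(4.415×10^-5) = 0.5289 m³/s
Check: V = 3.09 m/s, Re = 1.44×10^6, f = 0.01325, h_f = 5.72 m ≈ 5.69 m ✓

Q ≈ 0.529 m³/s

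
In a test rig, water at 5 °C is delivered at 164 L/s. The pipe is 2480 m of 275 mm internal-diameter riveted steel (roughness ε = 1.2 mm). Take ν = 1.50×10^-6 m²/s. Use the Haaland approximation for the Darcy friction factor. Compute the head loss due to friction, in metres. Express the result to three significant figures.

V = 4Q/(πD²) = 4·0.164/(π·0.275²) = 2.761 m/s
Re = VD/ν = 2.761·0.275/1.50×10^-6 = 5.06×10^5 → turbulent
ε/D = 1.2/275 = 0.00436
Haaland: f = 0.02940
h_f = f(L/D)V²/(2g) = 0.02940·(2480/0.275)·2.761²/(2·9.81) = 103.0 m

h_f ≈ 103 m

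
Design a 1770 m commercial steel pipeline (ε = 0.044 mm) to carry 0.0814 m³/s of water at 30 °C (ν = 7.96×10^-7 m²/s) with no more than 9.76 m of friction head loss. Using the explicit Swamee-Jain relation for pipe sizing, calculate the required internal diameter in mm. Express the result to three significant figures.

D ≈ 276 mm

Swamee-Jain (Type III): D = 0.66·[ε^1.25·(LQ²/(gh_f))^4.75 + ν·Q^9.4·(L/(gh_f))^5.2]^0.04
LQ²/(gh_f) = 0.1225; L/(gh_f) = 18.49
Term 1 = ε^1.25·(…)^4.75 = 1.67×10^-10; Term 2 = ν·Q^9.4·(…)^5.2 = 1.77×10^-10
D = 0.66·(1.67×10^-10 + 1.77×10^-10)^0.04 = 0.2761 m = 276 mm
Check: V = 1.36 m/s, Re = 4.72×10^5, f = 0.01520, h_f = 9.19 m ≈ 9.76 m ✓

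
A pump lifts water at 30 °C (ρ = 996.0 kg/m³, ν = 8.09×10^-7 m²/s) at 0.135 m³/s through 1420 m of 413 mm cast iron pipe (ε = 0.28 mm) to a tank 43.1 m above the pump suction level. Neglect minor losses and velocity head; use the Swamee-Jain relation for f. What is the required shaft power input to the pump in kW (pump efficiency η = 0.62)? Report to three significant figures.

V = 4Q/(πD²) = 1.008 m/s; Re = 5.14×10^5; ε/D = 6.78×10^-4; f = 0.01878
h_f = f(L/D)V²/2g = 3.343 m
Total head H = z + h_f = 43.1 + 3.343 = 46.44 m
P_hyd = ρgQH = 996.0·9.81·0.135·46.44 = 61.26 kW
P_shaft = P_hyd/η = 61.26/0.62 = 98.81 kW

P_shaft ≈ 98.8 kW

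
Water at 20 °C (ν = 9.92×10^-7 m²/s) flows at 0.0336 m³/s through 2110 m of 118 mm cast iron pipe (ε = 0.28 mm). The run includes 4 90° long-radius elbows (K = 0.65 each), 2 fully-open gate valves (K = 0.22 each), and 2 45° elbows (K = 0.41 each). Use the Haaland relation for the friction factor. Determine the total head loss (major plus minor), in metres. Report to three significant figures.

H_L ≈ 217 m

V = 4Q/(πD²) = 3.072 m/s; V²/2g = 0.4811 m
Re = 3.65×10^5, ε/D = 0.00237 → f = 0.02496 (Haaland)
Major: h_f = f(L/D)·V²/2g = 0.02496·17881·0.4811 = 214.8 m
Minor: ΣK = 3.86; h_m = ΣK·V²/2g = 1.857 m
Total H_L = 214.8 + 1.857 = 216.6 m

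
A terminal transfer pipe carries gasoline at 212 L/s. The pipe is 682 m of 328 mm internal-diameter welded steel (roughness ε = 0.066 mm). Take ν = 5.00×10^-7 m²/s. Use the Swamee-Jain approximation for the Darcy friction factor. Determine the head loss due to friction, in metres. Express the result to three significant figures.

V = 4Q/(πD²) = 4·0.212/(π·0.328²) = 2.509 m/s
Re = VD/ν = 2.509·0.328/5.00×10^-7 = 1.65×10^6 → turbulent
ε/D = 0.066/328 = 2.01×10^-4
Swamee-Jain: f = 0.01444
h_f = f(L/D)V²/(2g) = 0.01444·(682/0.328)·2.509²/(2·9.81) = 9.631 m

h_f ≈ 9.63 m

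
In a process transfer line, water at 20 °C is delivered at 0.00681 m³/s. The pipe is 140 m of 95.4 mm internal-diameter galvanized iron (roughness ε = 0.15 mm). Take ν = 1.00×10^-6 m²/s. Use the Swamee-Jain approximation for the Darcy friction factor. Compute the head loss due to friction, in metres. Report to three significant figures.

h_f ≈ 1.65 m

V = 4Q/(πD²) = 4·0.00681/(π·0.0954²) = 0.9527 m/s
Re = VD/ν = 0.9527·0.0954/1.00×10^-6 = 9.09×10^4 → turbulent
ε/D = 0.15/95.4 = 0.00157
Swamee-Jain: f = 0.02433
h_f = f(L/D)V²/(2g) = 0.02433·(140/0.0954)·0.9527²/(2·9.81) = 1.652 m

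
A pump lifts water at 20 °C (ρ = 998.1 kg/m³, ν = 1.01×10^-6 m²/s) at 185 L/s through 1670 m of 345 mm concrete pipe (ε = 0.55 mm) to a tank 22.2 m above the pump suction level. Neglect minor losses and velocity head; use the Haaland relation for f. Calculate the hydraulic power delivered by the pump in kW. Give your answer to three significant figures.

P_hyd ≈ 79.4 kW

V = 4Q/(πD²) = 1.979 m/s; Re = 6.76×10^5; ε/D = 0.00159; f = 0.02239
h_f = f(L/D)V²/2g = 21.64 m
Total head H = z + h_f = 22.2 + 21.64 = 43.84 m
P_hyd = ρgQH = 998.1·9.81·0.185·43.84 = 79.41 kW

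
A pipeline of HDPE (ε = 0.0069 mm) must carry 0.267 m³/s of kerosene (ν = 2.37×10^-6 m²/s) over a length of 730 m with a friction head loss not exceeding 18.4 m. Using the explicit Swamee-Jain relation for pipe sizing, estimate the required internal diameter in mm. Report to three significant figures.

Swamee-Jain (Type III): D = 0.66·[ε^1.25·(LQ²/(gh_f))^4.75 + ν·Q^9.4·(L/(gh_f))^5.2]^0.04
LQ²/(gh_f) = 0.2883; L/(gh_f) = 4.044
Term 1 = ε^1.25·(…)^4.75 = 9.61×10^-10; Term 2 = ν·Q^9.4·(…)^5.2 = 1.38×10^-8
D = 0.66·(9.61×10^-10 + 1.38×10^-8)^0.04 = 0.3208 m = 321 mm
Check: V = 3.30 m/s, Re = 4.47×10^5, f = 0.01367, h_f = 17.3 m ≈ 18.4 m ✓

D ≈ 321 mm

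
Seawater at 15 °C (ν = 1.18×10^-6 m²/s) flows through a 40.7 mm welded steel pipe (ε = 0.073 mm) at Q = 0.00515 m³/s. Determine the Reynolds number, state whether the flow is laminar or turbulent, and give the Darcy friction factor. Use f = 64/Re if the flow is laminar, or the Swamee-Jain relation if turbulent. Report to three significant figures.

V = 4Q/(πD²) = 3.958 m/s
Re = VD/ν = 3.958·0.0407/1.18×10^-6 = 1.37×10^5
Re > 4000 → turbulent; ε/D = 0.00179
Swamee-Jain: f = 0.02432

Re ≈ 1.37×10^5; turbulent; f ≈ 0.0243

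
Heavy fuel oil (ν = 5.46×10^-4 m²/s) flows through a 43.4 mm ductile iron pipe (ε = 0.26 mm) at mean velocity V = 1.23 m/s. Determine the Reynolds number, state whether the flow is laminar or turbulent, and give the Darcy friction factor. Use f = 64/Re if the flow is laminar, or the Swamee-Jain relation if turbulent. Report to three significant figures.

Re = VD/ν = 1.230·0.0434/5.46×10^-4 = 97.8
Re < 2300 → laminar → f = 64/Re = 0.6546

Re ≈ 97.8; laminar; f = 64/Re ≈ 0.655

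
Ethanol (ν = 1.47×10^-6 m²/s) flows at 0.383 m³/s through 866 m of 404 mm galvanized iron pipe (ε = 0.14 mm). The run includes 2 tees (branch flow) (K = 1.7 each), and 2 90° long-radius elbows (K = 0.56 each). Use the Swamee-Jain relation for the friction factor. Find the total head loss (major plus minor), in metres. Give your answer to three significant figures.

V = 4Q/(πD²) = 2.988 m/s; V²/2g = 0.4550 m
Re = 8.21×10^5, ε/D = 3.47×10^-4 → f = 0.01629 (Swamee-Jain)
Major: h_f = f(L/D)·V²/2g = 0.01629·2144·0.4550 = 15.89 m
Minor: ΣK = 4.52; h_m = ΣK·V²/2g = 2.057 m
Total H_L = 15.89 + 2.057 = 17.94 m

H_L ≈ 17.9 m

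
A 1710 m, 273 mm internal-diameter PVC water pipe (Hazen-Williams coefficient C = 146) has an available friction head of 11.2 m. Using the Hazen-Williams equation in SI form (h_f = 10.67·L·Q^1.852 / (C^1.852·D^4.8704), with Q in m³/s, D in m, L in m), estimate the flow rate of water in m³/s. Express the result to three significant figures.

Rearranging: Q = [h_f·C^1.852·D^4.8704 / (10.67·L)]^(1/1.852)
Q = [11.2·146^1.852·0.273^4.8704 / (10.67·1710)]^0.540 = 0.08856 m³/s

Q ≈ 0.0886 m³/s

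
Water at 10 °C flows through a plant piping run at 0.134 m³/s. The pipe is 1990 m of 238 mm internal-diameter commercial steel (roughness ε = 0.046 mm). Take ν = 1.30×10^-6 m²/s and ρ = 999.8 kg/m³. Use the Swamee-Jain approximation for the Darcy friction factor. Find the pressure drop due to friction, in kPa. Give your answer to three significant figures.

Δp ≈ 581 kPa

V = 4Q/(πD²) = 4·0.134/(π·0.238²) = 3.012 m/s
Re = VD/ν = 3.012·0.238/1.30×10^-6 = 5.51×10^5 → turbulent
ε/D = 0.046/238 = 1.93×10^-4
Swamee-Jain: f = 0.01532
h_f = f(L/D)V²/(2g) = 0.01532·(1990/0.238)·3.012²/(2·9.81) = 59.23 m
Δp = ρg·h_f = 999.8·9.81·59.23 = 581.0 kPa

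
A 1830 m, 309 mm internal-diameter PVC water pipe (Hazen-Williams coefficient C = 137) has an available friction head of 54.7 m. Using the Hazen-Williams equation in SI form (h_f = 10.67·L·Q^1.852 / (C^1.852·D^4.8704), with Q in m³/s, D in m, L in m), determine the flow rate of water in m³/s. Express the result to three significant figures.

Q ≈ 0.261 m³/s

Rearranging: Q = [h_f·C^1.852·D^4.8704 / (10.67·L)]^(1/1.852)
Q = [54.7·137^1.852·0.309^4.8704 / (10.67·1830)]^0.540 = 0.2613 m³/s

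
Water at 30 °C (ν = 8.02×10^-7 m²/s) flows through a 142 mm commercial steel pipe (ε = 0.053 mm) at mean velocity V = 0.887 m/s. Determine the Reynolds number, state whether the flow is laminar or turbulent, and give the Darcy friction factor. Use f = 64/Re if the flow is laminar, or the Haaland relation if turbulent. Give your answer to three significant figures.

Re = VD/ν = 0.8870·0.142/8.02×10^-7 = 1.57×10^5
Re > 4000 → turbulent; ε/D = 3.73×10^-4
Haaland: f = 0.01842

Re ≈ 1.57×10^5; turbulent; f ≈ 0.0184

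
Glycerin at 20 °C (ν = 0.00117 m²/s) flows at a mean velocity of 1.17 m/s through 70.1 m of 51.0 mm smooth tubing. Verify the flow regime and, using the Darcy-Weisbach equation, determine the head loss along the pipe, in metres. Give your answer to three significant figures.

Re = VD/ν = 1.17·0.05100/0.00117 = 51.0 → laminar (Re < 2300)
f = 64/Re = 1.255
h_f = f(L/D)V²/(2g) = 1.255·(70.1/0.05100)·1.17²/(2·9.81) = 120.3 m

h_f ≈ 120 m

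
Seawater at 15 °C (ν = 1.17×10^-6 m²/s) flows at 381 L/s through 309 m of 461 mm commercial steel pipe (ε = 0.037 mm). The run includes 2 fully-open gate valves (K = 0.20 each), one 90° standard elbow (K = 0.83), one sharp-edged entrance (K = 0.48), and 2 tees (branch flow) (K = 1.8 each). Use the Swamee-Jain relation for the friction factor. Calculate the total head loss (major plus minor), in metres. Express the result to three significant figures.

H_L ≈ 3.78 m

V = 4Q/(πD²) = 2.283 m/s; V²/2g = 0.2656 m
Re = 8.99×10^5, ε/D = 8.03×10^-5 → f = 0.01334 (Swamee-Jain)
Major: h_f = f(L/D)·V²/2g = 0.01334·670.3·0.2656 = 2.374 m
Minor: ΣK = 5.31; h_m = ΣK·V²/2g = 1.410 m
Total H_L = 2.374 + 1.410 = 3.784 m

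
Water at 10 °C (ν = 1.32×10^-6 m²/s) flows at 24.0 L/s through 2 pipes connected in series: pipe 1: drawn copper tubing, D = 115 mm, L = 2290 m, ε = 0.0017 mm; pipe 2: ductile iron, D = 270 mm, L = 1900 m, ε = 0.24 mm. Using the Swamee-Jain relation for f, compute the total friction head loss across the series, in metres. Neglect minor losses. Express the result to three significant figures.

H ≈ 86.2 m

Pipe 1: V = 2.311 m/s, Re = 2.01×10^5, ε/D = 1.48×10^-5, f = 0.01565, h_1 = f(L/D)V²/2g = 84.79 m
Pipe 2: V = 0.4192 m/s, Re = 8.57×10^4, ε/D = 8.89×10^-4, f = 0.02230, h_2 = f(L/D)V²/2g = 1.406 m
Series → Q common, losses add: H = Σh = 86.20 m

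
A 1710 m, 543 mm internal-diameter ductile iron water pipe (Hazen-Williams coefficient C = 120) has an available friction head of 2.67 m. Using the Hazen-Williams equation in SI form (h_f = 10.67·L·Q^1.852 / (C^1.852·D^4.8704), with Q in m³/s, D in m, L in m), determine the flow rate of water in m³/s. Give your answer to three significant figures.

Q ≈ 0.205 m³/s

Rearranging: Q = [h_f·C^1.852·D^4.8704 / (10.67·L)]^(1/1.852)
Q = [2.67·120^1.852·0.543^4.8704 / (10.67·1710)]^0.540 = 0.2047 m³/s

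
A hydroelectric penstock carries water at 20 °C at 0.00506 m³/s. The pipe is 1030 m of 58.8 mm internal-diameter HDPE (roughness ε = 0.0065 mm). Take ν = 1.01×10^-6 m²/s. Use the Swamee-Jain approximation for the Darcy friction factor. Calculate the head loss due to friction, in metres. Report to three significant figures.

h_f ≈ 56.5 m

V = 4Q/(πD²) = 4·0.00506/(π·0.0588²) = 1.863 m/s
Re = VD/ν = 1.863·0.0588/1.01×10^-6 = 1.08×10^5 → turbulent
ε/D = 0.0065/58.8 = 1.11×10^-4
Swamee-Jain: f = 0.01824
h_f = f(L/D)V²/(2g) = 0.01824·(1030/0.0588)·1.863²/(2·9.81) = 56.55 m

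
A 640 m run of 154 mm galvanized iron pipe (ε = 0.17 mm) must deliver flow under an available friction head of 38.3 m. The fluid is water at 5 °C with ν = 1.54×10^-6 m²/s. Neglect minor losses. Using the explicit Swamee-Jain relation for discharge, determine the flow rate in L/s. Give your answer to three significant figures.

Swamee-Jain (Type II): Q = -0.965·√(gD⁵h_f/L)·ln[ε/(3.7D) + √(3.17ν²L/(gD³h_f))]
√(gD⁵h_f/L) = √(9.81·0.154⁵·38.3/640) = 0.007131
ε/(3.7D) = 2.98×10^-4; √(3.17ν²L/(gD³h_f)) = 5.92×10^-5
Q = -0.965·0.007131·ln(3.576×10^-4) = 0.05461 m³/s
Check: V = 2.93 m/s, Re = 2.93×10^5, f = 0.02119, h_f = 38.6 m ≈ 38.3 m ✓

Q ≈ 54.6 L/s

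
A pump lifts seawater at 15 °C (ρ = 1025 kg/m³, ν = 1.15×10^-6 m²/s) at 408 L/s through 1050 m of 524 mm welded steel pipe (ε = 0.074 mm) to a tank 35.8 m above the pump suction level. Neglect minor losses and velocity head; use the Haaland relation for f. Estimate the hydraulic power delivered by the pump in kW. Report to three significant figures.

P_hyd ≈ 168 kW

V = 4Q/(πD²) = 1.892 m/s; Re = 8.62×10^5; ε/D = 1.41×10^-4; f = 0.01404
h_f = f(L/D)V²/2g = 5.132 m
Total head H = z + h_f = 35.8 + 5.132 = 40.93 m
P_hyd = ρgQH = 1025·9.81·0.408·40.93 = 167.9 kW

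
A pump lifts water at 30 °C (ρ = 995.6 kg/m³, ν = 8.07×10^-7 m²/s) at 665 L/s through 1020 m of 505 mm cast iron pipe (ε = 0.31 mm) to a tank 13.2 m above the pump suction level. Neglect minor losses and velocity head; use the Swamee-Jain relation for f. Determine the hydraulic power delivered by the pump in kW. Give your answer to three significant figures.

V = 4Q/(πD²) = 3.320 m/s; Re = 2.08×10^6; ε/D = 6.14×10^-4; f = 0.01778
h_f = f(L/D)V²/2g = 20.17 m
Total head H = z + h_f = 13.2 + 20.17 = 33.37 m
P_hyd = ρgQH = 995.6·9.81·0.665·33.37 = 216.7 kW

P_hyd ≈ 217 kW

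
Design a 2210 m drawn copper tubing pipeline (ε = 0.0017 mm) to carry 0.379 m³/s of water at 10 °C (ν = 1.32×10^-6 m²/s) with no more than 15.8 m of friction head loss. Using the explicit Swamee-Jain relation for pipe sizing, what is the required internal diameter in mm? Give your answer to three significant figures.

Swamee-Jain (Type III): D = 0.66·[ε^1.25·(LQ²/(gh_f))^4.75 + ν·Q^9.4·(L/(gh_f))^5.2]^0.04
LQ²/(gh_f) = 2.048; L/(gh_f) = 14.26
Term 1 = ε^1.25·(…)^4.75 = 1.85×10^-6; Term 2 = ν·Q^9.4·(…)^5.2 = 1.45×10^-4
D = 0.66·(1.85×10^-6 + 1.45×10^-4)^0.04 = 0.4637 m = 464 mm
Check: V = 2.24 m/s, Re = 7.88×10^5, f = 0.01217, h_f = 14.9 m ≈ 15.8 m ✓

D ≈ 464 mm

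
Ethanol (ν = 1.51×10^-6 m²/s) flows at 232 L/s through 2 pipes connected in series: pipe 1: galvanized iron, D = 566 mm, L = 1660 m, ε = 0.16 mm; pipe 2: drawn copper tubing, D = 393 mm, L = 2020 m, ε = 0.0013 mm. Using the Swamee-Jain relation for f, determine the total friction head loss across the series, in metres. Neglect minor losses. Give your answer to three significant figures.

Pipe 1: V = 0.9221 m/s, Re = 3.46×10^5, ε/D = 2.83×10^-4, f = 0.01672, h_1 = f(L/D)V²/2g = 2.125 m
Pipe 2: V = 1.913 m/s, Re = 4.98×10^5, ε/D = 3.31×10^-6, f = 0.01315, h_2 = f(L/D)V²/2g = 12.61 m
Series → Q common, losses add: H = Σh = 14.73 m

H ≈ 14.7 m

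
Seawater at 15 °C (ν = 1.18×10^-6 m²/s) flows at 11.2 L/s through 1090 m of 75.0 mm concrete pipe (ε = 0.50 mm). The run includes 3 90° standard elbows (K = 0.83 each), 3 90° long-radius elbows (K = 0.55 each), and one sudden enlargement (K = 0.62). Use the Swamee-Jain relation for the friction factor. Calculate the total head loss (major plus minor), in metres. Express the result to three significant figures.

V = 4Q/(πD²) = 2.535 m/s; V²/2g = 0.3276 m
Re = 1.61×10^5, ε/D = 0.00667 → f = 0.03387 (Swamee-Jain)
Major: h_f = f(L/D)·V²/2g = 0.03387·14533·0.3276 = 161.3 m
Minor: ΣK = 4.76; h_m = ΣK·V²/2g = 1.559 m
Total H_L = 161.3 + 1.559 = 162.8 m

H_L ≈ 163 m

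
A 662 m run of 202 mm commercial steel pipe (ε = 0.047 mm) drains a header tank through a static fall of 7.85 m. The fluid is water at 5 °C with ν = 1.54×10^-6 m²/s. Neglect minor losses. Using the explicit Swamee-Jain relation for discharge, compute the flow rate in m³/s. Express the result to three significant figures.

Swamee-Jain (Type II): Q = -0.965·√(gD⁵h_f/L)·ln[ε/(3.7D) + √(3.17ν²L/(gD³h_f))]
√(gD⁵h_f/L) = √(9.81·0.202⁵·7.85/662) = 0.006255
ε/(3.7D) = 6.29×10^-5; √(3.17ν²L/(gD³h_f)) = 8.85×10^-5
Q = -0.965·0.006255·ln(1.514×10^-4) = 0.05309 m³/s
Check: V = 1.66 m/s, Re = 2.17×10^5, f = 0.01718, h_f = 7.87 m ≈ 7.85 m ✓

Q ≈ 0.0531 m³/s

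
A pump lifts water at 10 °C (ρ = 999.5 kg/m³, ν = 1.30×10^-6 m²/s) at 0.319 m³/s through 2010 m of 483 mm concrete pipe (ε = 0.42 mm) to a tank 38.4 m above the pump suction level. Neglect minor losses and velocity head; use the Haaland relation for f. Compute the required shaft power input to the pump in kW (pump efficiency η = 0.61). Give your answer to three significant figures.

P_shaft ≈ 261 kW

V = 4Q/(πD²) = 1.741 m/s; Re = 6.47×10^5; ε/D = 8.70×10^-4; f = 0.01947
h_f = f(L/D)V²/2g = 12.52 m
Total head H = z + h_f = 38.4 + 12.52 = 50.92 m
P_hyd = ρgQH = 999.5·9.81·0.319·50.92 = 159.3 kW
P_shaft = P_hyd/η = 159.3/0.61 = 261.1 kW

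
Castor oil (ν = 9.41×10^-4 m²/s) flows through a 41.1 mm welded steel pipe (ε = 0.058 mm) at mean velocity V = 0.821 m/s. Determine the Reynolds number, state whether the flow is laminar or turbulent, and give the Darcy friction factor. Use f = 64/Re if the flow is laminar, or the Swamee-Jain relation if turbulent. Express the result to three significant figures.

Re ≈ 35.9; laminar; f = 64/Re ≈ 1.78

Re = VD/ν = 0.8210·0.0411/9.41×10^-4 = 35.9
Re < 2300 → laminar → f = 64/Re = 1.785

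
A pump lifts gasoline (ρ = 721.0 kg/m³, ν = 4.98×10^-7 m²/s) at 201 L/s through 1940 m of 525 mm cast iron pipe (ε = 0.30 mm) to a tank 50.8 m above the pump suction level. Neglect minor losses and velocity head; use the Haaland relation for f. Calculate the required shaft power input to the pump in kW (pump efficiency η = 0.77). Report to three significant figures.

V = 4Q/(πD²) = 0.9285 m/s; Re = 9.79×10^5; ε/D = 5.71×10^-4; f = 0.01765
h_f = f(L/D)V²/2g = 2.866 m
Total head H = z + h_f = 50.8 + 2.866 = 53.67 m
P_hyd = ρgQH = 721.0·9.81·0.201·53.67 = 76.30 kW
P_shaft = P_hyd/η = 76.30/0.77 = 99.09 kW

P_shaft ≈ 99.1 kW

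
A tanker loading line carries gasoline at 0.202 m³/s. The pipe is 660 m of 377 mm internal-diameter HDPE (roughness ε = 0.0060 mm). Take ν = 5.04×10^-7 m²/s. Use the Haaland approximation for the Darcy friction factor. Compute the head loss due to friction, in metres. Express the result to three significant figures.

h_f ≈ 3.33 m

V = 4Q/(πD²) = 4·0.202/(π·0.377²) = 1.810 m/s
Re = VD/ν = 1.810·0.377/5.04×10^-7 = 1.35×10^6 → turbulent
ε/D = 0.0060/377 = 1.59×10^-5
Haaland: f = 0.01138
h_f = f(L/D)V²/(2g) = 0.01138·(660/0.377)·1.810²/(2·9.81) = 3.326 m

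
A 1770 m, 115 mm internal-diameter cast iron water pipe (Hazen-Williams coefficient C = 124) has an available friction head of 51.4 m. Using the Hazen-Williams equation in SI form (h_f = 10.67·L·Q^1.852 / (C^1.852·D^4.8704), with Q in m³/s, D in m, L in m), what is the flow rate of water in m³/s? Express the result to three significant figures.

Rearranging: Q = [h_f·C^1.852·D^4.8704 / (10.67·L)]^(1/1.852)
Q = [51.4·124^1.852·0.115^4.8704 / (10.67·1770)]^0.540 = 0.01730 m³/s

Q ≈ 0.0173 m³/s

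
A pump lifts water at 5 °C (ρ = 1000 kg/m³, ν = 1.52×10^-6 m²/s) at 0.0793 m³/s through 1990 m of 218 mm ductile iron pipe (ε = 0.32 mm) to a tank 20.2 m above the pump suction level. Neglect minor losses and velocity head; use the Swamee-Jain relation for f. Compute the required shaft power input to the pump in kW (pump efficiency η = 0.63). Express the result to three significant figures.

P_shaft ≈ 83.3 kW

V = 4Q/(πD²) = 2.125 m/s; Re = 3.05×10^5; ε/D = 0.00147; f = 0.02249
h_f = f(L/D)V²/2g = 47.23 m
Total head H = z + h_f = 20.2 + 47.23 = 67.43 m
P_hyd = ρgQH = 1000·9.81·0.0793·67.43 = 52.46 kW
P_shaft = P_hyd/η = 52.46/0.63 = 83.26 kW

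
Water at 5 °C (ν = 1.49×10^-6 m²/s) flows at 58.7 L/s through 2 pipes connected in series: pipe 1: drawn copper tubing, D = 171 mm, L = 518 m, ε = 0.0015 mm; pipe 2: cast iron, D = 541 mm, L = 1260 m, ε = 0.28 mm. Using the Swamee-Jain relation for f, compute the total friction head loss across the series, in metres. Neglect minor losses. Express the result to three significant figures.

Pipe 1: V = 2.556 m/s, Re = 2.93×10^5, ε/D = 8.77×10^-6, f = 0.01454, h_1 = f(L/D)V²/2g = 14.66 m
Pipe 2: V = 0.2554 m/s, Re = 9.27×10^4, ε/D = 5.18×10^-4, f = 0.02069, h_2 = f(L/D)V²/2g = 0.1602 m
Series → Q common, losses add: H = Σh = 14.82 m

H ≈ 14.8 m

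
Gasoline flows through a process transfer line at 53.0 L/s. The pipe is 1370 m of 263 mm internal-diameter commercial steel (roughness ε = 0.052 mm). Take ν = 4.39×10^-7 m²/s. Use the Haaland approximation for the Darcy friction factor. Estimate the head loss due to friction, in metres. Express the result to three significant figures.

h_f ≈ 3.81 m

V = 4Q/(πD²) = 4·0.0530/(π·0.263²) = 0.9756 m/s
Re = VD/ν = 0.9756·0.263/4.39×10^-7 = 5.84×10^5 → turbulent
ε/D = 0.052/263 = 1.98×10^-4
Haaland: f = 0.01508
h_f = f(L/D)V²/(2g) = 0.01508·(1370/0.263)·0.9756²/(2·9.81) = 3.811 m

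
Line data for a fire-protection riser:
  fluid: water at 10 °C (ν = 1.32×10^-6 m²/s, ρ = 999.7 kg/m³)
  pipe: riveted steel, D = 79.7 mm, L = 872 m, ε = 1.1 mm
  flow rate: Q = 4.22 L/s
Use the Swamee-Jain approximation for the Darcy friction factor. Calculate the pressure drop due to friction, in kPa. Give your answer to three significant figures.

V = 4Q/(πD²) = 4·0.00422/(π·0.0797²) = 0.8459 m/s
Re = VD/ν = 0.8459·0.0797/1.32×10^-6 = 5.11×10^4 → turbulent
ε/D = 1.1/79.7 = 0.0138
Swamee-Jain: f = 0.04372
h_f = f(L/D)V²/(2g) = 0.04372·(872/0.0797)·0.8459²/(2·9.81) = 17.45 m
Δp = ρg·h_f = 999.7·9.81·17.45 = 171.1 kPa

Δp ≈ 171 kPa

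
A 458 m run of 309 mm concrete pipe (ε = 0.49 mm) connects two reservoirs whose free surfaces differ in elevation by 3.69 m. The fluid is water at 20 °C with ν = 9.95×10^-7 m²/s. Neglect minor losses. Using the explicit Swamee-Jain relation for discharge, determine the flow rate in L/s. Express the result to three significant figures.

Swamee-Jain (Type II): Q = -0.965·√(gD⁵h_f/L)·ln[ε/(3.7D) + √(3.17ν²L/(gD³h_f))]
√(gD⁵h_f/L) = √(9.81·0.309⁵·3.69/458) = 0.01492
ε/(3.7D) = 4.29×10^-4; √(3.17ν²L/(gD³h_f)) = 3.67×10^-5
Q = -0.965·0.01492·ln(4.653×10^-4) = 0.1105 m³/s
Check: V = 1.47 m/s, Re = 4.58×10^5, f = 0.02263, h_f = 3.71 m ≈ 3.69 m ✓

Q ≈ 110 L/s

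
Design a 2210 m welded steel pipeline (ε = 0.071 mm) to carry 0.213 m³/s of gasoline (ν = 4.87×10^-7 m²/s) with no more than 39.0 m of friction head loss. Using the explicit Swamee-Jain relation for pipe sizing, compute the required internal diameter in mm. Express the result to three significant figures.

Swamee-Jain (Type III): D = 0.66·[ε^1.25·(LQ²/(gh_f))^4.75 + ν·Q^9.4·(L/(gh_f))^5.2]^0.04
LQ²/(gh_f) = 0.2621; L/(gh_f) = 5.776
Term 1 = ε^1.25·(…)^4.75 = 1.13×10^-8; Term 2 = ν·Q^9.4·(…)^5.2 = 2.16×10^-9
D = 0.66·(1.13×10^-8 + 2.16×10^-9)^0.04 = 0.3196 m = 320 mm
Check: V = 2.65 m/s, Re = 1.74×10^6, f = 0.01465, h_f = 36.4 m ≈ 39.0 m ✓

D ≈ 320 mm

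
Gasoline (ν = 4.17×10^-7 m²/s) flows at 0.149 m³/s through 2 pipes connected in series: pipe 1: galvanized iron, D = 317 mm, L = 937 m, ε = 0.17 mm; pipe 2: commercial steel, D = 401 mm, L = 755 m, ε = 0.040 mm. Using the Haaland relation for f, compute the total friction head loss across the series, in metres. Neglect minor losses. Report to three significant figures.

Pipe 1: V = 1.888 m/s, Re = 1.44×10^6, ε/D = 5.36×10^-4, f = 0.01729, h_1 = f(L/D)V²/2g = 9.286 m
Pipe 2: V = 1.180 m/s, Re = 1.13×10^6, ε/D = 9.98×10^-5, f = 0.01319, h_2 = f(L/D)V²/2g = 1.762 m
Series → Q common, losses add: H = Σh = 11.05 m

H ≈ 11.0 m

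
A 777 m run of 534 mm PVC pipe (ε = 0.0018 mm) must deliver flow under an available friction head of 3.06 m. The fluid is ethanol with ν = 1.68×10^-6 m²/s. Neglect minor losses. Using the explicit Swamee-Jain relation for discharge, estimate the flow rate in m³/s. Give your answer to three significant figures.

Swamee-Jain (Type II): Q = -0.965·√(gD⁵h_f/L)·ln[ε/(3.7D) + √(3.17ν²L/(gD³h_f))]
√(gD⁵h_f/L) = √(9.81·0.534⁵·3.06/777) = 0.04096
ε/(3.7D) = 9.11×10^-7; √(3.17ν²L/(gD³h_f)) = 3.90×10^-5
Q = -0.965·0.04096·ln(3.991×10^-5) = 0.4003 m³/s
Check: V = 1.79 m/s, Re = 5.68×10^5, f = 0.01286, h_f = 3.05 m ≈ 3.06 m ✓

Q ≈ 0.400 m³/s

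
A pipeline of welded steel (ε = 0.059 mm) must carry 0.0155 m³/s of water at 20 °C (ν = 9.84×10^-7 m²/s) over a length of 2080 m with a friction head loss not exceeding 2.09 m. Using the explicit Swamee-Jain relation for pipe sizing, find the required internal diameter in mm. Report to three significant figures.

D ≈ 210 mm

Swamee-Jain (Type III): D = 0.66·[ε^1.25·(LQ²/(gh_f))^4.75 + ν·Q^9.4·(L/(gh_f))^5.2]^0.04
LQ²/(gh_f) = 0.02437; L/(gh_f) = 101.4
Term 1 = ε^1.25·(…)^4.75 = 1.13×10^-13; Term 2 = ν·Q^9.4·(…)^5.2 = 2.60×10^-13
D = 0.66·(1.13×10^-13 + 2.60×10^-13)^0.04 = 0.2101 m = 210 mm
Check: V = 0.447 m/s, Re = 9.55×10^4, f = 0.01954, h_f = 1.97 m ≈ 2.09 m ✓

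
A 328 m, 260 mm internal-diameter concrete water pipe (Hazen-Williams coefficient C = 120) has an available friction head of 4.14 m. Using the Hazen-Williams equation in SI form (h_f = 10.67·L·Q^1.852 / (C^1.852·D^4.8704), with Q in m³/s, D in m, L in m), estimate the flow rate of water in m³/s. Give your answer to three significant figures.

Rearranging: Q = [h_f·C^1.852·D^4.8704 / (10.67·L)]^(1/1.852)
Q = [4.14·120^1.852·0.260^4.8704 / (10.67·328)]^0.540 = 0.09124 m³/s

Q ≈ 0.0912 m³/s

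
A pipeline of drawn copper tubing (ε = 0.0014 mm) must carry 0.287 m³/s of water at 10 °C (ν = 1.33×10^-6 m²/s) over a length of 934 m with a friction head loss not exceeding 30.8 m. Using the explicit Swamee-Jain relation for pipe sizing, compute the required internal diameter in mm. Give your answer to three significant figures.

D ≈ 304 mm

Swamee-Jain (Type III): D = 0.66·[ε^1.25·(LQ²/(gh_f))^4.75 + ν·Q^9.4·(L/(gh_f))^5.2]^0.04
LQ²/(gh_f) = 0.2546; L/(gh_f) = 3.091
Term 1 = ε^1.25·(…)^4.75 = 7.26×10^-11; Term 2 = ν·Q^9.4·(…)^5.2 = 3.77×10^-9
D = 0.66·(7.26×10^-11 + 3.77×10^-9)^0.04 = 0.3040 m = 304 mm
Check: V = 3.95 m/s, Re = 9.04×10^5, f = 0.01192, h_f = 29.2 m ≈ 30.8 m ✓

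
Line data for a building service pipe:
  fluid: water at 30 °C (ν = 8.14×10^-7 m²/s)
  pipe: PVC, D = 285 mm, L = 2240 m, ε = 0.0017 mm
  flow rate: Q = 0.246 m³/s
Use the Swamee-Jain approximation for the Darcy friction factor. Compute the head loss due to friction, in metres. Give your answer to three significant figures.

V = 4Q/(πD²) = 4·0.246/(π·0.285²) = 3.856 m/s
Re = VD/ν = 3.856·0.285/8.14×10^-7 = 1.35×10^6 → turbulent
ε/D = 0.0017/285 = 5.96×10^-6
Swamee-Jain: f = 0.01122
h_f = f(L/D)V²/(2g) = 0.01122·(2240/0.285)·3.856²/(2·9.81) = 66.84 m

h_f ≈ 66.8 m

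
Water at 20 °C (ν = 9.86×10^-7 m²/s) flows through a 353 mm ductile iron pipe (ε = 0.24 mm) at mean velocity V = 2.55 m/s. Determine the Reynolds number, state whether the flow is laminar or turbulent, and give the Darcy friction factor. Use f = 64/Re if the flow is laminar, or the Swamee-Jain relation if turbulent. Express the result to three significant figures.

Re ≈ 9.13×10^5; turbulent; f ≈ 0.0185

Re = VD/ν = 2.550·0.353/9.86×10^-7 = 9.13×10^5
Re > 4000 → turbulent; ε/D = 6.80×10^-4
Swamee-Jain: f = 0.01845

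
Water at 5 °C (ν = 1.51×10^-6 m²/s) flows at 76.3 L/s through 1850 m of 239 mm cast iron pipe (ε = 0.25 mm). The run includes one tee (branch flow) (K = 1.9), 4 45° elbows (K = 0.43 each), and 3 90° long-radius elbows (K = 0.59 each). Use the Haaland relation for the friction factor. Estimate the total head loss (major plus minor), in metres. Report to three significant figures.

V = 4Q/(πD²) = 1.701 m/s; V²/2g = 0.1474 m
Re = 2.69×10^5, ε/D = 0.00105 → f = 0.02080 (Haaland)
Major: h_f = f(L/D)·V²/2g = 0.02080·7741·0.1474 = 23.74 m
Minor: ΣK = 5.39; h_m = ΣK·V²/2g = 0.7946 m
Total H_L = 23.74 + 0.7946 = 24.54 m

H_L ≈ 24.5 m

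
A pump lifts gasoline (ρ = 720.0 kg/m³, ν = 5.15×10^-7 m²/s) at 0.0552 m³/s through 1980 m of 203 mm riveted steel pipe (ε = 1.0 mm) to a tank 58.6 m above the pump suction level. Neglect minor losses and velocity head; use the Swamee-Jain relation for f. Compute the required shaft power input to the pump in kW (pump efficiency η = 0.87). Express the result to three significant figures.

V = 4Q/(πD²) = 1.706 m/s; Re = 6.72×10^5; ε/D = 0.00493; f = 0.03045
h_f = f(L/D)V²/2g = 44.04 m
Total head H = z + h_f = 58.6 + 44.04 = 102.6 m
P_hyd = ρgQH = 720.0·9.81·0.0552·102.6 = 40.02 kW
P_shaft = P_hyd/η = 40.02/0.87 = 46.00 kW

P_shaft ≈ 46.0 kW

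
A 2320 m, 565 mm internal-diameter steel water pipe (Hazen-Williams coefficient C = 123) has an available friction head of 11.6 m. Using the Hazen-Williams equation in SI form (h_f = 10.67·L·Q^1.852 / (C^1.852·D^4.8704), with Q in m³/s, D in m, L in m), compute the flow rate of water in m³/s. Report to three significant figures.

Rearranging: Q = [h_f·C^1.852·D^4.8704 / (10.67·L)]^(1/1.852)
Q = [11.6·123^1.852·0.565^4.8704 / (10.67·2320)]^0.540 = 0.4367 m³/s

Q ≈ 0.437 m³/s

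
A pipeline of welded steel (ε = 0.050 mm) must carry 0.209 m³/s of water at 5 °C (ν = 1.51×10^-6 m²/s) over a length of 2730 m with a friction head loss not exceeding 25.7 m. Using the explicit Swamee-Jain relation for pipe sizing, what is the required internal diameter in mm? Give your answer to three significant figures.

D ≈ 360 mm

Swamee-Jain (Type III): D = 0.66·[ε^1.25·(LQ²/(gh_f))^4.75 + ν·Q^9.4·(L/(gh_f))^5.2]^0.04
LQ²/(gh_f) = 0.4730; L/(gh_f) = 10.83
Term 1 = ε^1.25·(…)^4.75 = 1.20×10^-7; Term 2 = ν·Q^9.4·(…)^5.2 = 1.47×10^-7
D = 0.66·(1.20×10^-7 + 1.47×10^-7)^0.04 = 0.3603 m = 360 mm
Check: V = 2.05 m/s, Re = 4.89×10^5, f = 0.01493, h_f = 24.2 m ≈ 25.7 m ✓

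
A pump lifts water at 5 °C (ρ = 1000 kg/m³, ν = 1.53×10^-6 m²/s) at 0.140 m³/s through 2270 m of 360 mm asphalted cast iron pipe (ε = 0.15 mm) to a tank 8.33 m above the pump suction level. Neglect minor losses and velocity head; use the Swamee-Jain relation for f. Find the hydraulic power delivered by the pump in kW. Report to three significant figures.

P_hyd ≈ 26.2 kW

V = 4Q/(πD²) = 1.375 m/s; Re = 3.24×10^5; ε/D = 4.17×10^-4; f = 0.01773
h_f = f(L/D)V²/2g = 10.78 m
Total head H = z + h_f = 8.33 + 10.78 = 19.11 m
P_hyd = ρgQH = 1000·9.81·0.140·19.11 = 26.24 kW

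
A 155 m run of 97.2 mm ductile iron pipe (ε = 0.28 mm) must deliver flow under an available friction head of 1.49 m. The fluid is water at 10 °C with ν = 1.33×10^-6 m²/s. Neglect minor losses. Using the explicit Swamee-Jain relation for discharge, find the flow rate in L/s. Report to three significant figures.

Q ≈ 6.00 L/s

Swamee-Jain (Type II): Q = -0.965·√(gD⁵h_f/L)·ln[ε/(3.7D) + √(3.17ν²L/(gD³h_f))]
√(gD⁵h_f/L) = √(9.81·0.0972⁵·1.49/155) = 9.045×10^-4
ε/(3.7D) = 7.79×10^-4; √(3.17ν²L/(gD³h_f)) = 2.54×10^-4
Q = -0.965·9.045×10^-4·ln(0.001033) = 0.006001 m³/s
Check: V = 0.809 m/s, Re = 5.91×10^4, f = 0.02833, h_f = 1.51 m ≈ 1.49 m ✓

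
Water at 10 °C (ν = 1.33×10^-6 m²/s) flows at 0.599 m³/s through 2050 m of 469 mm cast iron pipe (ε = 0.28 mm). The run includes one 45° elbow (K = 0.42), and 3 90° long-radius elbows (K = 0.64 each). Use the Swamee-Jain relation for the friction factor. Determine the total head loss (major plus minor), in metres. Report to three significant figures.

H_L ≈ 49.2 m

V = 4Q/(πD²) = 3.467 m/s; V²/2g = 0.6128 m
Re = 1.22×10^6, ε/D = 5.97×10^-4 → f = 0.01784 (Swamee-Jain)
Major: h_f = f(L/D)·V²/2g = 0.01784·4371·0.6128 = 47.78 m
Minor: ΣK = 2.34; h_m = ΣK·V²/2g = 1.434 m
Total H_L = 47.78 + 1.434 = 49.21 m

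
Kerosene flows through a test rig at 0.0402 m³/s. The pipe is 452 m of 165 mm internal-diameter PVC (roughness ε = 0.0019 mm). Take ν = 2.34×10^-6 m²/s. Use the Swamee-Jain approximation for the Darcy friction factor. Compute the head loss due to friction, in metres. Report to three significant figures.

V = 4Q/(πD²) = 4·0.0402/(π·0.165²) = 1.880 m/s
Re = VD/ν = 1.880·0.165/2.34×10^-6 = 1.33×10^5 → turbulent
ε/D = 0.0019/165 = 1.15×10^-5
Swamee-Jain: f = 0.01694
h_f = f(L/D)V²/(2g) = 0.01694·(452/0.165)·1.880²/(2·9.81) = 8.359 m

h_f ≈ 8.36 m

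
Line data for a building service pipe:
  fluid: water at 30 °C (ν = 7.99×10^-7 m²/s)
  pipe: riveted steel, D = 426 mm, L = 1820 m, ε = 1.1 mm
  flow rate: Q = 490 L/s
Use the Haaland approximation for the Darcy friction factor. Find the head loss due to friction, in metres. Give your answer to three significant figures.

V = 4Q/(πD²) = 4·0.490/(π·0.426²) = 3.438 m/s
Re = VD/ν = 3.438·0.426/7.99×10^-7 = 1.83×10^6 → turbulent
ε/D = 1.1/426 = 0.00258
Haaland: f = 0.02522
h_f = f(L/D)V²/(2g) = 0.02522·(1820/0.426)·3.438²/(2·9.81) = 64.91 m

h_f ≈ 64.9 m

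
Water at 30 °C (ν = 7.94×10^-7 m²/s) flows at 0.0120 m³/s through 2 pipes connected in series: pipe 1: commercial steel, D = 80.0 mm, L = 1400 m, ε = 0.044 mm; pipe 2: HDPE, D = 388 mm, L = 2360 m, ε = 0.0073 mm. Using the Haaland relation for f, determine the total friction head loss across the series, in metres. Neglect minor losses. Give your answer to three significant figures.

Pipe 1: V = 2.387 m/s, Re = 2.41×10^5, ε/D = 5.50×10^-4, f = 0.01863, h_1 = f(L/D)V²/2g = 94.70 m
Pipe 2: V = 0.1015 m/s, Re = 4.96×10^4, ε/D = 1.88×10^-5, f = 0.02080, h_2 = f(L/D)V²/2g = 0.06641 m
Series → Q common, losses add: H = Σh = 94.77 m

H ≈ 94.8 m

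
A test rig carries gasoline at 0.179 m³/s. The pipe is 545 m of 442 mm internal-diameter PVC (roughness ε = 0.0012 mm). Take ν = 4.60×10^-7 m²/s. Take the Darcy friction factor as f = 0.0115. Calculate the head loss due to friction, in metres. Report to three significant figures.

V = 4Q/(πD²) = 4·0.179/(π·0.442²) = 1.167 m/s
h_f = f(L/D)V²/(2g) = 0.01150·(545/0.442)·1.167²/(2·9.81) = 0.9836 m

h_f ≈ 0.984 m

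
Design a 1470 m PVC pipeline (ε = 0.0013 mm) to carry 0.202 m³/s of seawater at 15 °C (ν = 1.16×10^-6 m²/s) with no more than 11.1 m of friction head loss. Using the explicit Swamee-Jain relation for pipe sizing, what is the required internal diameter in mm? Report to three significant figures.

Swamee-Jain (Type III): D = 0.66·[ε^1.25·(LQ²/(gh_f))^4.75 + ν·Q^9.4·(L/(gh_f))^5.2]^0.04
LQ²/(gh_f) = 0.5508; L/(gh_f) = 13.50
Term 1 = ε^1.25·(…)^4.75 = 2.58×10^-9; Term 2 = ν·Q^9.4·(…)^5.2 = 2.58×10^-7
D = 0.66·(2.58×10^-9 + 2.58×10^-7)^0.04 = 0.3599 m = 360 mm
Check: V = 1.99 m/s, Re = 6.16×10^5, f = 0.01268, h_f = 10.4 m ≈ 11.1 m ✓

D ≈ 360 mm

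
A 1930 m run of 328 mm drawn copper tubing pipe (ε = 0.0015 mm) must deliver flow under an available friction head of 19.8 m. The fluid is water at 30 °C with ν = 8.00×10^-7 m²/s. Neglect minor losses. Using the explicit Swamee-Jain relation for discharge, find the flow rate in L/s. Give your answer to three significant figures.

Swamee-Jain (Type II): Q = -0.965·√(gD⁵h_f/L)·ln[ε/(3.7D) + √(3.17ν²L/(gD³h_f))]
√(gD⁵h_f/L) = √(9.81·0.328⁵·19.8/1930) = 0.01955
ε/(3.7D) = 1.24×10^-6; √(3.17ν²L/(gD³h_f)) = 2.39×10^-5
Q = -0.965·0.01955·ln(2.514×10^-5) = 0.1998 m³/s
Check: V = 2.36 m/s, Re = 9.69×10^5, f = 0.01178, h_f = 19.7 m ≈ 19.8 m ✓

Q ≈ 200 L/s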